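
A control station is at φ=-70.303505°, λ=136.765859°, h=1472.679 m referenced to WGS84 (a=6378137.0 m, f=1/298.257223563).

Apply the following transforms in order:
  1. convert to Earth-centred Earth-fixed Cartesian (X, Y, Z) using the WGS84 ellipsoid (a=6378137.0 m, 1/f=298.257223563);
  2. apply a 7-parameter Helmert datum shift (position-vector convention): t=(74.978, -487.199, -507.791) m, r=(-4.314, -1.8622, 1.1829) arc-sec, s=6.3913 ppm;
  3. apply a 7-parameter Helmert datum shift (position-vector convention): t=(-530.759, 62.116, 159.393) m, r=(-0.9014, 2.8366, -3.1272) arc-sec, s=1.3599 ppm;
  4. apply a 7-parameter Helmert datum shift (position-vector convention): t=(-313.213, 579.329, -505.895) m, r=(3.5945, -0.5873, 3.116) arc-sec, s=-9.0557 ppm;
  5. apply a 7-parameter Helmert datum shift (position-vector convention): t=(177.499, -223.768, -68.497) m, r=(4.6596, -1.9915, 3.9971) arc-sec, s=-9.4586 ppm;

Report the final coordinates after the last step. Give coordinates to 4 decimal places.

start: φ=-70.303505°, λ=136.765859°, h=1472.679 m
→ ECEF (a=6378137.000, f=1/298.257223563): X=-1571195.7704, Y=1477213.8630, Z=-5983923.0685
→ Helmert 7p (PV): X=-1571085.2817, Y=1476601.9409, Z=-5984514.1857
→ Helmert 7p (PV): X=-1571678.0908, Y=1476663.7313, Z=-5984347.7780
→ Helmert 7p (PV): X=-1571982.3394, Y=1477310.2314, Z=-5984778.2225
→ Helmert 7p (PV): X=-1571760.8166, Y=1477177.2248, Z=-5984771.9167

X=-1571760.8166 m, Y=1477177.2248 m, Z=-5984771.9167 m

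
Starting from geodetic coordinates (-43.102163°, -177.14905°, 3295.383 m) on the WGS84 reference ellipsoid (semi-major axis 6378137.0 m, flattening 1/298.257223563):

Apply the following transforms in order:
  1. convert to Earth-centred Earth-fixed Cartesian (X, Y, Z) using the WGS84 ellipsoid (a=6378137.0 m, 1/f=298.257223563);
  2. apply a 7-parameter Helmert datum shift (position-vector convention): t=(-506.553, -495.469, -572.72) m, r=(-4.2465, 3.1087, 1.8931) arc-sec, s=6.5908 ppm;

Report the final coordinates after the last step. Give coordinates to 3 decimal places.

X=-4661436.209 m, Y=-232736.703 m, Z=-4338573.503 m

start: φ=-43.102163°, λ=-177.149050°, h=3295.383 m
→ ECEF (a=6378137.000, f=1/298.257223563): X=-4660835.6864, Y=-232107.6166, Z=-4338047.2158
→ Helmert 7p (PV): X=-4661436.2086, Y=-232736.7034, Z=-4338573.5027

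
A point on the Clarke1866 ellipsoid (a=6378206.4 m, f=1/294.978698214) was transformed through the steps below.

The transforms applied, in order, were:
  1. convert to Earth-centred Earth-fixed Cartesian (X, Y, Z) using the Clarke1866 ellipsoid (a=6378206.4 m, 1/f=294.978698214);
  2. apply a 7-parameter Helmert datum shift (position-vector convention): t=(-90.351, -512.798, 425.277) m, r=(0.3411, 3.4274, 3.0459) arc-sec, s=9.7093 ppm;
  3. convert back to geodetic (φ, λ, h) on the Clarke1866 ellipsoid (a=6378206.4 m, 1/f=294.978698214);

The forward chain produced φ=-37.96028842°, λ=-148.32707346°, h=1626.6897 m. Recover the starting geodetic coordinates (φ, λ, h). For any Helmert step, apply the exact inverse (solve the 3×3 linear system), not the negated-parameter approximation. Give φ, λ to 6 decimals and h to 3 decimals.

start: φ=-37.960288°, λ=-148.327073°, h=1626.690 m
→ ECEF (a=6378206.400, f=1/294.978698214): X=-4286402.8703, Y=-2644539.1845, Z=-3902775.8500
→ Helmert⁻¹: X=-4286245.0875, Y=-2643943.8751, Z=-3903230.0801
→ geod (Bowring, a=6378206.400): φ=-37.96599000°, λ=-148.33189500°, h=1553.8170 m

φ=-37.965990°, λ=-148.331895°, h=1553.817 m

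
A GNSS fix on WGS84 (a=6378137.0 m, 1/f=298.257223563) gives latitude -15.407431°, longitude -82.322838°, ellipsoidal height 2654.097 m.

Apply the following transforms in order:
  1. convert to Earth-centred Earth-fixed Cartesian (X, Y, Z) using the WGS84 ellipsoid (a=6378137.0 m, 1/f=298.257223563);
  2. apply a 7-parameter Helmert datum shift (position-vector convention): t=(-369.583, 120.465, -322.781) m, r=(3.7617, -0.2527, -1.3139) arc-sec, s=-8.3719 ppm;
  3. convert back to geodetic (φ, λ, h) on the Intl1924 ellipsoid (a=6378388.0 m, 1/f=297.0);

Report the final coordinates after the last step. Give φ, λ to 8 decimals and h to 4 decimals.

φ=-15.41210178°, λ=-82.32640670°, h=2279.4117 m

start: φ=-15.407431°, λ=-82.322838°, h=2654.097 m
→ ECEF (a=6378137.000, f=1/298.257223563): X=821976.4336, Y=-6097773.2813, Z=-1684309.8013
→ Helmert 7p (PV): X=821563.1902, Y=-6097576.2853, Z=-1684728.6800
→ geod (Bowring, a=6378388.000): φ=-15.41210178°, λ=-82.32640670°, h=2279.4117 m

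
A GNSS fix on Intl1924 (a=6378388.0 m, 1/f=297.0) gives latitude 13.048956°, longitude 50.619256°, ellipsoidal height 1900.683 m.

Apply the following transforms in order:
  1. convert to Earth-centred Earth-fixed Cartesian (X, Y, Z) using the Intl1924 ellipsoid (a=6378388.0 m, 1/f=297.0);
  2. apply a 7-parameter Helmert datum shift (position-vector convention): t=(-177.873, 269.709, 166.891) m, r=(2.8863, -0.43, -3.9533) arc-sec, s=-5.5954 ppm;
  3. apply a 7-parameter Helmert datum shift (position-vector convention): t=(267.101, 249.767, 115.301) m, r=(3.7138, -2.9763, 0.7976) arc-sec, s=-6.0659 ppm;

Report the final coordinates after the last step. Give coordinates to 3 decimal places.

X=3944343.317 m, Y=4805457.689 m, Z=1431612.032 m

start: φ=13.048956°, λ=50.619256°, h=1900.683 m
→ ECEF (a=6378388.000, f=1/297.0): X=3944250.2075, Y=4805100.3889, Z=1431127.6397
→ Helmert 7p (PV): X=3944139.3761, Y=4805247.5899, Z=1431361.9837
→ Helmert 7p (PV): X=3944343.3175, Y=4805457.6886, Z=1431612.0319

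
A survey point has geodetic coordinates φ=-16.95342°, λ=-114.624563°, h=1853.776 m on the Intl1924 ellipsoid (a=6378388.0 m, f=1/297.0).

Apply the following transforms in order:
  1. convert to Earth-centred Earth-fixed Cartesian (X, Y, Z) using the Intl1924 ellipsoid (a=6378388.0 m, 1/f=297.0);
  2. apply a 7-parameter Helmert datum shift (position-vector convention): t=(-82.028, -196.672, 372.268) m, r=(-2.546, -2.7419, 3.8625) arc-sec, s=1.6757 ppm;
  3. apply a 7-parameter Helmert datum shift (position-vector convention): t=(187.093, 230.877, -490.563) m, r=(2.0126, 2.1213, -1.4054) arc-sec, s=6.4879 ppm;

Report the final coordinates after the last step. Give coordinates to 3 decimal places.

X=-2543498.792 m, Y=-5549583.133 m, Z=-1848592.633 m

start: φ=-16.953420°, λ=-114.624563°, h=1853.776 m
→ ECEF (a=6378388.000, f=1/297.0): X=-2543654.7632, Y=-5549536.9464, Z=-1848465.9446
→ Helmert 7p (PV): X=-2543612.5613, Y=-5549813.3664, Z=-1848062.0872
→ Helmert 7p (PV): X=-2543498.7915, Y=-5549583.1325, Z=-1848592.6325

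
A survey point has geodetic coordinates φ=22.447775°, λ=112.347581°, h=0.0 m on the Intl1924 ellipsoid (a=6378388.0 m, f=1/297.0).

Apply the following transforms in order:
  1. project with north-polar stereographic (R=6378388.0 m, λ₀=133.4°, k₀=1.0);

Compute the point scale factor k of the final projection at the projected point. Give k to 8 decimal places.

start: φ=22.447775°, λ=112.347581°, h=0.000 m
→ into stereo (λ₀=133.4°): φ=22.44777500°, λ−λ₀=-21.05241900°
scale k = 1.44734435

1.44734435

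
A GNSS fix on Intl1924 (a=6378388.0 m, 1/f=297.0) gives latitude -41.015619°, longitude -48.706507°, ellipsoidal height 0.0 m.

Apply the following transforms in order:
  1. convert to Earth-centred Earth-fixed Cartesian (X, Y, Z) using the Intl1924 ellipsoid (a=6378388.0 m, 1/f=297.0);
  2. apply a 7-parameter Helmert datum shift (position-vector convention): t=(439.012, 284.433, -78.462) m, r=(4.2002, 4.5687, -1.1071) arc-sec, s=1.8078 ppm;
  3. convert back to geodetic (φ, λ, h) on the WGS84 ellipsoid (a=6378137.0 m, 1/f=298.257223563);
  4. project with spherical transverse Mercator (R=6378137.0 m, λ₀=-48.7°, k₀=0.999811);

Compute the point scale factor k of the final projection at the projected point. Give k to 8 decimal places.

0.99981100

start: φ=-41.015619°, λ=-48.706507°, h=0.000 m
→ ECEF (a=6378388.000, f=1/297.0): X=3180580.3077, Y=-3621207.9275, Z=-4163802.8345
→ Helmert 7p (PV): X=3180913.4061, Y=-3620862.3240, Z=-4164033.0121
→ geod (Bowring, a=6378137.000): φ=-41.01660377°, λ=-48.70082050°, h=332.7339 m
→ into tm (λ₀=-48.7°): φ=-41.01660377°, λ−λ₀=-0.00082050°
scale k = 0.99981100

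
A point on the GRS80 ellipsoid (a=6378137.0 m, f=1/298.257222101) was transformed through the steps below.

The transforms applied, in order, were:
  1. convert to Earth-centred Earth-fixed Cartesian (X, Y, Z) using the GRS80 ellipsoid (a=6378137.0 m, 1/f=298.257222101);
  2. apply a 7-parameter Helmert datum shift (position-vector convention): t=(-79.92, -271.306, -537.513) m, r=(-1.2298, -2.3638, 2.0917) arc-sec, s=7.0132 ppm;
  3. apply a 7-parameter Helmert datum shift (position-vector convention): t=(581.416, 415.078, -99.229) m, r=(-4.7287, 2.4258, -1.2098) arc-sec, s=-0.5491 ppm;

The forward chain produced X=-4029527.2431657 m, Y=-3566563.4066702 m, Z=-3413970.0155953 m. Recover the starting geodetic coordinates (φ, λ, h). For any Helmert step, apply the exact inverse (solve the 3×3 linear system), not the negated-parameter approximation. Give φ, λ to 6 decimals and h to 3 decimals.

start: X=-4029527.2432, Y=-3566563.4067, Z=-3413970.0156 m
→ Helmert⁻¹: X=-4030049.8004, Y=-3566925.8133, Z=-3414001.8301
→ Helmert⁻¹: X=-4030016.9034, Y=-3566568.2745, Z=-3413415.4586
→ geod (Bowring, a=6378137.000): φ=-32.56031700°, λ=-138.49114500°, h=841.3490 m

φ=-32.560317°, λ=-138.491145°, h=841.349 m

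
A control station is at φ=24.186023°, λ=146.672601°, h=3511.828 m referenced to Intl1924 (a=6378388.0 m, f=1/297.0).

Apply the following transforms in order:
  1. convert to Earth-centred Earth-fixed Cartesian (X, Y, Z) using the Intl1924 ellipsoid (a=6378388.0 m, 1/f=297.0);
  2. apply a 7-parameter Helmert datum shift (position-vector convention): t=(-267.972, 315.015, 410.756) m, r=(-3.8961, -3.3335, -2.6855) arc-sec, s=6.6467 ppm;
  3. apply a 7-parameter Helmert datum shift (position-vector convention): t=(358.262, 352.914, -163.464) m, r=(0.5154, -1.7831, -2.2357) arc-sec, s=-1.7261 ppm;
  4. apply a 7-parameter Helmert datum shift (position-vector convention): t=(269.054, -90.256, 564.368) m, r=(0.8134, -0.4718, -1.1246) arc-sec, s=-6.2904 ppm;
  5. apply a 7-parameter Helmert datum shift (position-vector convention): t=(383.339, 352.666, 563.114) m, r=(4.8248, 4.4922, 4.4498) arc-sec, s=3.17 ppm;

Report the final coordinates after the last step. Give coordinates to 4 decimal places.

start: φ=24.186023°, λ=146.672601°, h=3511.828 m
→ ECEF (a=6378388.000, f=1/297.0): X=-4867033.7019, Y=3200376.3125, Z=2598565.5219
→ Helmert 7p (PV): X=-4867334.3519, Y=3200825.0512, Z=2598854.4400
→ Helmert 7p (PV): X=-4866955.4610, Y=3201218.7032, Z=2598652.4115
→ Helmert 7p (PV): X=-4866644.2823, Y=3201124.5982, Z=2599201.9244
→ Helmert 7p (PV): X=-4866288.8217, Y=3201321.6232, Z=2599954.1466

X=-4866288.8217 m, Y=3201321.6232 m, Z=2599954.1466 m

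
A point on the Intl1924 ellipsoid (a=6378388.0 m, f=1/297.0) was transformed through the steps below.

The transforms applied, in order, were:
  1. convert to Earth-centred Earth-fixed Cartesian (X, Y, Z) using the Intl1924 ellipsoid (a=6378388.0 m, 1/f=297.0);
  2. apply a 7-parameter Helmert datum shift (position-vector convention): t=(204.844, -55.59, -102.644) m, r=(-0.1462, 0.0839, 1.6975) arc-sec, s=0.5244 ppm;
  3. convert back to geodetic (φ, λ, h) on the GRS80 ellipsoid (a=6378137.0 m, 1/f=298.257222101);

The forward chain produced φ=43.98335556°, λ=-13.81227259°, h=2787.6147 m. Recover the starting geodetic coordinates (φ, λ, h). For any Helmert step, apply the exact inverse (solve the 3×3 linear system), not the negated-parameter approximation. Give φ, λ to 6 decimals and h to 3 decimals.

φ=43.986180°, λ=-13.812724°, h=2495.873 m

start: φ=43.983356°, λ=-13.812273°, h=2787.615 m
→ ECEF (a=6378137.000, f=1/298.257222101): X=4465784.8877, Y=-1097916.2975, Z=4408696.9371
→ Helmert⁻¹: X=4465566.8733, Y=-1097900.0070, Z=4408798.3073
→ geod (Bowring, a=6378388.000): φ=43.98618000°, λ=-13.81272400°, h=2495.8730 m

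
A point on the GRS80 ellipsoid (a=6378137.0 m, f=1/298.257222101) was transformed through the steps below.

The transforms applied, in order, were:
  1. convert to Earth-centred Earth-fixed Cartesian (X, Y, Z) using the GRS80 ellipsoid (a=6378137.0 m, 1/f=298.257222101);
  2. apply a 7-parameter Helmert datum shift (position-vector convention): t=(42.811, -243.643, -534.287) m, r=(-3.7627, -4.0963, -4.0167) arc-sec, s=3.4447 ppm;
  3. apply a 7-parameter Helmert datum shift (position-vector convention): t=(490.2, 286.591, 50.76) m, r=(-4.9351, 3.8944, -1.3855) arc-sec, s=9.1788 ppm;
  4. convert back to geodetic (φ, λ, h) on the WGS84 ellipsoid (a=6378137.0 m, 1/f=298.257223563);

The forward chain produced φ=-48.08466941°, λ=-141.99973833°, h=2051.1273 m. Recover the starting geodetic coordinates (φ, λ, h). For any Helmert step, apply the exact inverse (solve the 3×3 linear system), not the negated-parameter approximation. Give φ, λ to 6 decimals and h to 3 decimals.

start: φ=-48.084669°, λ=-141.999738°, h=2051.127 m
→ ECEF (a=6378137.000, f=1/298.257223563): X=-3364862.5010, Y=-2628943.4545, Z=-4724696.9923
→ Helmert⁻¹: X=-3365214.9438, Y=-2629115.4705, Z=-4724830.8267
→ Helmert⁻¹: X=-3365288.7908, Y=-2628842.1255, Z=-4724261.3889
→ geod (Bowring, a=6378137.000): φ=-48.08022300°, λ=-142.00433100°, h=1909.7390 m

φ=-48.080223°, λ=-142.004331°, h=1909.739 m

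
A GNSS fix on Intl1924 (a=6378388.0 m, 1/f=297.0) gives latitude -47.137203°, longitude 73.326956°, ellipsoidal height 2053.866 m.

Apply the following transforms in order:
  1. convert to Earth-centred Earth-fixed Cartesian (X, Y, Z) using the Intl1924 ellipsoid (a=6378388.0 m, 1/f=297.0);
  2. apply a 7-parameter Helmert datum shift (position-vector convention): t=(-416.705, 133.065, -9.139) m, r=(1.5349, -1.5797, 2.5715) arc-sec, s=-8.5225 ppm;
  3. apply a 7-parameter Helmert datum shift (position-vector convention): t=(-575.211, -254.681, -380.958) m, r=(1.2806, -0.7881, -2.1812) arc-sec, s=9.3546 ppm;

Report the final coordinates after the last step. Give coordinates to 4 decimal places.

X=1246573.4917 m, Y=4165263.3661 m, Z=-4654068.3533 m

start: φ=-47.137203°, λ=73.326956°, h=2053.866 m
→ ECEF (a=6378388.000, f=1/297.0): X=1247518.8312, Y=4165315.6269, Z=-4653745.5608
→ Helmert 7p (PV): X=1247075.2066, Y=4165463.3758, Z=-4653674.4885
→ Helmert 7p (PV): X=1246573.4917, Y=4165263.3661, Z=-4654068.3533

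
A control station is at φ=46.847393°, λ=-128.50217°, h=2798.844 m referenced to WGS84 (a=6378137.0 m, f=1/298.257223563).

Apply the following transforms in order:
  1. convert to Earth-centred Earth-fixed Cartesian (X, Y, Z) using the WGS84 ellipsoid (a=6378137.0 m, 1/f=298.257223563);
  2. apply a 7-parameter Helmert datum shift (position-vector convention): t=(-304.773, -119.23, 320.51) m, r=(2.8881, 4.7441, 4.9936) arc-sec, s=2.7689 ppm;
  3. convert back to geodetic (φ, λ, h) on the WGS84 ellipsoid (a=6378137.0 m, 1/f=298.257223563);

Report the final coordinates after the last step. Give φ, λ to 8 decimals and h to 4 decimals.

start: φ=46.847393°, λ=-128.502170°, h=2798.844 m
→ ECEF (a=6378137.000, f=1/298.257223563): X=-2721759.9133, Y=-3421455.1762, Z=4632219.8792
→ Helmert 7p (PV): X=-2721882.8485, Y=-3421714.6330, Z=4632567.9091
→ geod (Bowring, a=6378137.000): φ=46.84769931°, λ=-128.50131408°, h=3243.9610 m

φ=46.84769931°, λ=-128.50131408°, h=3243.9610 m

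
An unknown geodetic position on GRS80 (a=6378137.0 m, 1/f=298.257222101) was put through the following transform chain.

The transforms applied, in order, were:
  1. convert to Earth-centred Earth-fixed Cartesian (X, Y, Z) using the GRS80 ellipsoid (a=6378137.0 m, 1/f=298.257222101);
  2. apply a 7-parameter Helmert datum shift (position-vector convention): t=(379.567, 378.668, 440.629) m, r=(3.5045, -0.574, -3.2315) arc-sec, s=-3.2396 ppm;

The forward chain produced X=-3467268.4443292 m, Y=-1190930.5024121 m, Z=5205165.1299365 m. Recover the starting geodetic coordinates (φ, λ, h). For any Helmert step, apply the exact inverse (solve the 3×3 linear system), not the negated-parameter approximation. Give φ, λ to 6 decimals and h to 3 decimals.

φ=55.017780°, λ=-161.040196°, h=2749.418 m

start: X=-3467268.4443, Y=-1190930.5024, Z=5205165.1299 m
→ Helmert⁻¹: X=-3467626.0977, Y=-1191278.9256, Z=5204771.2522
→ geod (Bowring, a=6378137.000): φ=55.01778000°, λ=-161.04019600°, h=2749.4180 m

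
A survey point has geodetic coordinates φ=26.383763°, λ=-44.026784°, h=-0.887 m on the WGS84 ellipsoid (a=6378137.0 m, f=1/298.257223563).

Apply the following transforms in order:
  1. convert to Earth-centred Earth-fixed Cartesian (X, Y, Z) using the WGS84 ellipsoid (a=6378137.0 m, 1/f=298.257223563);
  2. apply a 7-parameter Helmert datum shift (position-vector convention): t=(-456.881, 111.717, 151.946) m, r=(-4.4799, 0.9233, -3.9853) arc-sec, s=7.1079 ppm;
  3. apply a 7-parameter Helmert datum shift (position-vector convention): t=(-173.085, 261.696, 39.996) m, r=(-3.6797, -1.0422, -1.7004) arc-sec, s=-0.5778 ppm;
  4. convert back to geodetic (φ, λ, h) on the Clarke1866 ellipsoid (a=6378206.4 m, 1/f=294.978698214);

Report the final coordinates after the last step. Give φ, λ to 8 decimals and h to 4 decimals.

start: φ=26.383763°, λ=-44.026784°, h=-0.887 m
→ ECEF (a=6378137.000, f=1/298.257223563): X=4111008.0725, Y=-3973669.9498, Z=2817213.2906
→ Helmert 7p (PV): X=4110516.2459, Y=-3973604.7198, Z=2817453.1644
→ Helmert 7p (PV): X=4110293.7926, Y=-3973324.3516, Z=2817583.1896
→ geod (Bowring, a=6378206.400): φ=26.39148429°, λ=-44.02926884°, h=-534.2463 m

φ=26.39148429°, λ=-44.02926884°, h=-534.2463 m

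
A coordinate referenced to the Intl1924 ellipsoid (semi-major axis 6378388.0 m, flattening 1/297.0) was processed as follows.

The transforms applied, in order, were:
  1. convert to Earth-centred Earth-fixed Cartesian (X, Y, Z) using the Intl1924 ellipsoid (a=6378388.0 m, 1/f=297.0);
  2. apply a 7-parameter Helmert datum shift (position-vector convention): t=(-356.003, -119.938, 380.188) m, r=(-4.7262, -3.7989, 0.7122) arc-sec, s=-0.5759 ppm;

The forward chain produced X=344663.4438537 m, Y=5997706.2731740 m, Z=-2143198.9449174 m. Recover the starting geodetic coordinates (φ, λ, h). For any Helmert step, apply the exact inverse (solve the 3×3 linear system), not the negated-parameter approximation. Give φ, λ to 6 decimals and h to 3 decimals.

φ=-19.757878°, λ=86.707946°, h=2757.509 m

start: X=344663.4439, Y=5997706.2732, Z=-2143198.9449 m
→ Helmert⁻¹: X=345000.8781, Y=5997877.5875, Z=-2143449.2905
→ geod (Bowring, a=6378388.000): φ=-19.75787800°, λ=86.70794600°, h=2757.5090 m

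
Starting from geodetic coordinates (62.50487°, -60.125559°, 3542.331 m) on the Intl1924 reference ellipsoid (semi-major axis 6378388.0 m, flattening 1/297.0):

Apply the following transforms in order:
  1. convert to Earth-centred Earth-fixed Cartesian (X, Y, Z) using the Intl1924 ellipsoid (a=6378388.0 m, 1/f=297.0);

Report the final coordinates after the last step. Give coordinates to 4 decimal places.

start: φ=62.504870°, λ=-60.125559°, h=3542.331 m
→ ECEF (a=6378388.000, f=1/297.0): X=1471482.8571, Y=-2561630.7724, Z=5637978.5661

X=1471482.8571 m, Y=-2561630.7724 m, Z=5637978.5661 m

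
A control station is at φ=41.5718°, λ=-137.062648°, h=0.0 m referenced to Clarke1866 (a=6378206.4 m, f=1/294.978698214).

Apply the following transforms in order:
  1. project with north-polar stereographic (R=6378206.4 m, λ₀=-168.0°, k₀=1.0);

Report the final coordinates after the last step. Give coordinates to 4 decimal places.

start: φ=41.571800°, λ=-137.062648°, h=0.000 m
→ stereo (R=6378206.4, λ₀=-168.0°): E=2949257.4375, N=-4920567.5897

E=2949257.4375 m, N=-4920567.5897 m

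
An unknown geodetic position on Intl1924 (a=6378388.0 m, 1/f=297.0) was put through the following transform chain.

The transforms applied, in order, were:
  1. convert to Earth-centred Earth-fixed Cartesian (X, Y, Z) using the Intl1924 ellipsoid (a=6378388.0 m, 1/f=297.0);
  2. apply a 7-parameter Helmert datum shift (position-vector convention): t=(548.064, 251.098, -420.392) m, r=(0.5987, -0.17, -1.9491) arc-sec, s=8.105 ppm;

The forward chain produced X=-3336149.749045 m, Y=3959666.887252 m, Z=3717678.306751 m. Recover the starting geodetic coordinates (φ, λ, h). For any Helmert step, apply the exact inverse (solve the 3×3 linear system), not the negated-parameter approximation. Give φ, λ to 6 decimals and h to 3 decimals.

start: X=-3336149.7490, Y=3959666.8873, Z=3717678.3068 m
→ Helmert⁻¹: X=-3336705.1190, Y=3959362.9602, Z=3718059.8215
→ geod (Bowring, a=6378388.000): φ=35.86419200°, λ=130.12210800°, h=3432.8430 m

φ=35.864192°, λ=130.122108°, h=3432.843 m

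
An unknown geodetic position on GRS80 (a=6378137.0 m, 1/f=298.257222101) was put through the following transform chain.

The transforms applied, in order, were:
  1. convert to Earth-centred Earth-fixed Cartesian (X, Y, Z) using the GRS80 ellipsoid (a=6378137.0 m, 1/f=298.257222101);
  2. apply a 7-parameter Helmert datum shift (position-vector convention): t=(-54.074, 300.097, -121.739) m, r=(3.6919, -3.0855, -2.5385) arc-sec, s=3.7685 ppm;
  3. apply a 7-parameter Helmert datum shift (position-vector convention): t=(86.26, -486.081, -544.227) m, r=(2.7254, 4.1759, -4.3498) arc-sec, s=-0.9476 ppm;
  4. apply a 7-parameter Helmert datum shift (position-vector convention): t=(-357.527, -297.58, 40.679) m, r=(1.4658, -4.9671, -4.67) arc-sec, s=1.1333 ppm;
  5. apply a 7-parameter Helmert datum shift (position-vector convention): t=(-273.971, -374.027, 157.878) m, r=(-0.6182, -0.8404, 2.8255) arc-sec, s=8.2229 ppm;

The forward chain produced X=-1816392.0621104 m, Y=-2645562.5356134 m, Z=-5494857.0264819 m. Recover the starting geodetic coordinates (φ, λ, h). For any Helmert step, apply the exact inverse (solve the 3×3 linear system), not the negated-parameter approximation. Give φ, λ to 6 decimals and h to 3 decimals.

start: X=-1816392.0621, Y=-2645562.5356, Z=-5494857.0265 m
→ Helmert⁻¹: X=-1816161.7801, Y=-2645125.4101, Z=-5494970.2479
→ Helmert⁻¹: X=-1815874.6371, Y=-2644904.9948, Z=-5494942.1753
→ Helmert⁻¹: X=-1815795.6129, Y=-2644532.3101, Z=-5494404.9737
→ Helmert⁻¹: X=-1815784.3321, Y=-2644943.1265, Z=-5494188.0260
→ geod (Bowring, a=6378137.000): φ=-59.88522800°, λ=-124.47005300°, h=133.4400 m

φ=-59.885228°, λ=-124.470053°, h=133.440 m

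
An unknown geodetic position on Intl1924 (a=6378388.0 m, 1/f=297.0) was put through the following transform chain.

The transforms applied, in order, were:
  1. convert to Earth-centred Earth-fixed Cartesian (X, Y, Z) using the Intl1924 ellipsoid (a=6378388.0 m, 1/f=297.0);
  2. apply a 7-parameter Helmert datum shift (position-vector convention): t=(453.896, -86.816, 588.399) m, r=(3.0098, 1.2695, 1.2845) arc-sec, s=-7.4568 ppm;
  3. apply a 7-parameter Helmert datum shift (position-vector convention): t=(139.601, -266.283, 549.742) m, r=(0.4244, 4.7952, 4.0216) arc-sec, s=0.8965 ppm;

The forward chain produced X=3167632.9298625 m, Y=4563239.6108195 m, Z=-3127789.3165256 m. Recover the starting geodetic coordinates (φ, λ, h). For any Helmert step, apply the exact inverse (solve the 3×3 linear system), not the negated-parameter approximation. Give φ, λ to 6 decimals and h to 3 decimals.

φ=-29.556874°, λ=55.237588°, h=2323.150 m

start: X=3167632.9299, Y=4563239.6108, Z=-3127789.3165 m
→ Helmert⁻¹: X=3167652.1891, Y=4563433.6055, Z=-3128272.0026
→ Helmert⁻¹: X=3167269.5869, Y=4563489.0699, Z=-3128930.8295
→ geod (Bowring, a=6378388.000): φ=-29.55687400°, λ=55.23758800°, h=2323.1500 m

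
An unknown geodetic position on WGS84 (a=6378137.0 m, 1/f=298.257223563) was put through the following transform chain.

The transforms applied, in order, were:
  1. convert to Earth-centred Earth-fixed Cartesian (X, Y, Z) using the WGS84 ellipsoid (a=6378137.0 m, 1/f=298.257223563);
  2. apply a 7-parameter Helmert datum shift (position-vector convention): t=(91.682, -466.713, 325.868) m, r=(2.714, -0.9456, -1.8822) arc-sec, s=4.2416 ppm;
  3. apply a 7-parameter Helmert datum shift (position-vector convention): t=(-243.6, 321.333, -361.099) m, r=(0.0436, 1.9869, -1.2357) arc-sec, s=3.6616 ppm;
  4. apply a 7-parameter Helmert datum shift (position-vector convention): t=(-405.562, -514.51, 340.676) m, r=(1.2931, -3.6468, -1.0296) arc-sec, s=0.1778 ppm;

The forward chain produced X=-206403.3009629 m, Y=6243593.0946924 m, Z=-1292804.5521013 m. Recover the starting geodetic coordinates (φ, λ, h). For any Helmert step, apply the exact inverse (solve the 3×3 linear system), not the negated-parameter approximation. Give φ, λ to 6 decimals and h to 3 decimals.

start: X=-206403.3010, Y=6243593.0947, Z=-1292804.5521 m
→ Helmert⁻¹: X=-206051.7343, Y=6244097.3588, Z=-1293180.5002
→ Helmert⁻¹: X=-205832.3326, Y=6243751.6573, Z=-1292817.9699
→ Helmert⁻¹: X=-205986.0489, Y=6244172.9893, Z=-1293219.5685
→ geod (Bowring, a=6378137.000): φ=-11.77140400°, λ=91.88941800°, h=2757.1200 m

φ=-11.771404°, λ=91.889418°, h=2757.120 m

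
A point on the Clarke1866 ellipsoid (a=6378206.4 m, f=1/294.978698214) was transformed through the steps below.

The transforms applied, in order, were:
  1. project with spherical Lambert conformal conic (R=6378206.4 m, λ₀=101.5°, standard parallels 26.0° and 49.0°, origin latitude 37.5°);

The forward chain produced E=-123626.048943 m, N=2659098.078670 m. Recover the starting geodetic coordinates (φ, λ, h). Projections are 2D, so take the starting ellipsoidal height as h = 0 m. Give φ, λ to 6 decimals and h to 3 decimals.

start: E=-123626.0489, N=2659098.0787 m
→ lcc⁻¹: φ=61.12078000°, λ=99.37231400°

φ=61.120780°, λ=99.372314°, h=0.000 m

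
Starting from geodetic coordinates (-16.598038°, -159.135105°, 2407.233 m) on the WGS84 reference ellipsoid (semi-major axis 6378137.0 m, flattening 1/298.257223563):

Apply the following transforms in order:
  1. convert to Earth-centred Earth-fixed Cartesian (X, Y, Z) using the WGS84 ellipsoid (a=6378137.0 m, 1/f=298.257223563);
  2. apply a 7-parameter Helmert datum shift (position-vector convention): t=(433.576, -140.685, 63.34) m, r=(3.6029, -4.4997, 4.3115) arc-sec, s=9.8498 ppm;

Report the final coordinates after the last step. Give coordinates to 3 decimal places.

start: φ=-16.598038°, λ=-159.135105°, h=2407.233 m
→ ECEF (a=6378137.000, f=1/298.257223563): X=-5715259.3261, Y=-2178433.9061, Z=-1810935.5480
→ Helmert 7p (PV): X=-5714797.0024, Y=-2178683.8815, Z=-1811052.7777

X=-5714797.002 m, Y=-2178683.881 m, Z=-1811052.778 m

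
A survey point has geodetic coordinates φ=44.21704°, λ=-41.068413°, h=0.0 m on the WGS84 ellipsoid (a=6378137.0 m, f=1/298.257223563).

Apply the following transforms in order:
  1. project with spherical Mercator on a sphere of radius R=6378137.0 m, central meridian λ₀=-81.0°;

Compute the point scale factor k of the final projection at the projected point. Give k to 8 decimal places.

start: φ=44.217040°, λ=-41.068413°, h=0.000 m
→ into merc (λ₀=-81.0°): φ=44.21704000°, λ−λ₀=39.93158700°
scale k = 1.39527764

1.39527764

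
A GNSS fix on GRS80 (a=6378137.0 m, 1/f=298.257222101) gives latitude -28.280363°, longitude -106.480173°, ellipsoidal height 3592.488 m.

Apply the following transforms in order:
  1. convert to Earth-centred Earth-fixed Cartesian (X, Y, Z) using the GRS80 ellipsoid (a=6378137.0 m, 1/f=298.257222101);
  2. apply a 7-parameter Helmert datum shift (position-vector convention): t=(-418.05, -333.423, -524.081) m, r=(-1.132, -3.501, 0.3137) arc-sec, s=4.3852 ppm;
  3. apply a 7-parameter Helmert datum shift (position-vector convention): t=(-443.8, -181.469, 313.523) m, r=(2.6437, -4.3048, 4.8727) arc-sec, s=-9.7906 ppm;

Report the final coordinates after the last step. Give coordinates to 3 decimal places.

X=-1596105.253 m, Y=-5393678.890 m, Z=-3005899.229 m

start: φ=-28.280363°, λ=-106.480173°, h=3592.488 m
→ ECEF (a=6378137.000, f=1/298.257222101): X=-1595501.4002, Y=-5393175.0617, Z=-3005605.0059
→ Helmert 7p (PV): X=-1595867.2292, Y=-5393551.0565, Z=-3006139.7498
→ Helmert 7p (PV): X=-1596105.2530, Y=-5393678.8897, Z=-3005899.2293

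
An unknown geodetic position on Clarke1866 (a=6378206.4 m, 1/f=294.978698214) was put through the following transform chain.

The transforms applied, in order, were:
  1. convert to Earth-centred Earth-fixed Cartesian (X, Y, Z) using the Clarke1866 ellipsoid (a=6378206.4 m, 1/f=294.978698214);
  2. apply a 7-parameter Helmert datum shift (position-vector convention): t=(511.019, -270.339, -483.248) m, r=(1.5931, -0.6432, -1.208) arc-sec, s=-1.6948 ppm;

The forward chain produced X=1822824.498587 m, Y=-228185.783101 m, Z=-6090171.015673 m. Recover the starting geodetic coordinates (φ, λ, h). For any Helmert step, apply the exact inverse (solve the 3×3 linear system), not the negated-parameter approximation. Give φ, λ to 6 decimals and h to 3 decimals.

φ=-73.325239°, λ=-7.130119°, h=2219.950 m

start: X=1822824.4986, Y=-228185.7831, Z=-6090171.0157 m
→ Helmert⁻¹: X=1822298.9134, Y=-227952.1922, Z=-6089702.0104
→ geod (Bowring, a=6378206.400): φ=-73.32523900°, λ=-7.13011900°, h=2219.9500 m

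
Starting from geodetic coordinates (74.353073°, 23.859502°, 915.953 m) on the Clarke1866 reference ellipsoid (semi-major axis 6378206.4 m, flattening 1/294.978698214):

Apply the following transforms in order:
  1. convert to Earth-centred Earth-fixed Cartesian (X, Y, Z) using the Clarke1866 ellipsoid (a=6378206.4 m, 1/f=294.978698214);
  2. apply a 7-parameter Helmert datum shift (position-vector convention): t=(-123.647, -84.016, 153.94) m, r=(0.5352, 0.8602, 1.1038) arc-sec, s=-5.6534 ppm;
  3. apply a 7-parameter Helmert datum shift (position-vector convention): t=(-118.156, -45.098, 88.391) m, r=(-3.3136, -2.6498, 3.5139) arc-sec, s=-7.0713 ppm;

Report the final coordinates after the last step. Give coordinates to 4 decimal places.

start: φ=74.353073°, λ=23.859502°, h=915.953 m
→ ECEF (a=6378206.400, f=1/294.978698214): X=1578430.3987, Y=698129.7334, Z=6120386.8539
→ Helmert 7p (PV): X=1578319.6164, Y=698034.3367, Z=6120501.4217
→ Helmert 7p (PV): X=1578099.7811, Y=698109.5144, Z=6120555.5950

X=1578099.7811 m, Y=698109.5144 m, Z=6120555.5950 m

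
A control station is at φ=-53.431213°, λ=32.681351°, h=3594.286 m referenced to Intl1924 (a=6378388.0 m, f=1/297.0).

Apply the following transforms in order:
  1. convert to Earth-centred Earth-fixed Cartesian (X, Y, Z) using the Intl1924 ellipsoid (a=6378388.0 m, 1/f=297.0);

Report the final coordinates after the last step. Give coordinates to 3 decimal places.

X=3207306.651 m, Y=2057580.391 m, Z=-5102268.897 m

start: φ=-53.431213°, λ=32.681351°, h=3594.286 m
→ ECEF (a=6378388.000, f=1/297.0): X=3207306.6514, Y=2057580.3912, Z=-5102268.8969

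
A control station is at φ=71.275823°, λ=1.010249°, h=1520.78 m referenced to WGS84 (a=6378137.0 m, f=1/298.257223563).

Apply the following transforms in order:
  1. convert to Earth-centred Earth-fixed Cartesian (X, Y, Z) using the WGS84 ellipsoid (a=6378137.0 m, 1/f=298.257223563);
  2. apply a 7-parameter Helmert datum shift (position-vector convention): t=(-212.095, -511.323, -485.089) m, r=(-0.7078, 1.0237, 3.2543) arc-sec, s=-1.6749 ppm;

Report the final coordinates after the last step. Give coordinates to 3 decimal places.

X=2053620.198 m, Y=35758.496 m, Z=6019165.932 m

start: φ=71.275823°, λ=1.010249°, h=1520.780 m
→ ECEF (a=6378137.000, f=1/298.257223563): X=2053806.4285, Y=36216.8201, Z=6019671.4204
→ Helmert 7p (PV): X=2053620.1980, Y=35758.4964, Z=6019165.9317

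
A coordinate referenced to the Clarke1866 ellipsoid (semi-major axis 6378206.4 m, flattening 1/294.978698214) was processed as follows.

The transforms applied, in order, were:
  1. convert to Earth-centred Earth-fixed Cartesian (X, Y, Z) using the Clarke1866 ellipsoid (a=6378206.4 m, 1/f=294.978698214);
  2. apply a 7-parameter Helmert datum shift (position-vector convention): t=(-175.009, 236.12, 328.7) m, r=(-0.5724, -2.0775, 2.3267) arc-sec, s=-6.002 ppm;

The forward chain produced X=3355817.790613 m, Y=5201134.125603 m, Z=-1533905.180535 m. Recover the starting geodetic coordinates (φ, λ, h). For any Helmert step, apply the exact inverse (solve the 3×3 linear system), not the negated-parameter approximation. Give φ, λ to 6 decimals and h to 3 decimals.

start: X=3355817.7906, Y=5201134.1256, Z=-1533905.1805 m
→ Helmert⁻¹: X=3356056.1562, Y=5200895.6224, Z=-1534262.4584
→ geod (Bowring, a=6378206.400): φ=-14.01265000°, λ=57.16648300°, h=71.6630 m

φ=-14.012650°, λ=57.166483°, h=71.663 m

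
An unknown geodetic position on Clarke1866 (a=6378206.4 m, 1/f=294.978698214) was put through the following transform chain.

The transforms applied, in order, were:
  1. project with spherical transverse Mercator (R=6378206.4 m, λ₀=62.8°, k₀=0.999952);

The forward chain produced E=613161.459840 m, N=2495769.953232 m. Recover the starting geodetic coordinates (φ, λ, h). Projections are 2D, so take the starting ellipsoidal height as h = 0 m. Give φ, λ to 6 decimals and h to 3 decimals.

φ=22.311930°, λ=68.746501°, h=0.000 m

start: E=613161.4598, N=2495769.9532 m
→ tm⁻¹: φ=22.31193000°, λ=68.74650100°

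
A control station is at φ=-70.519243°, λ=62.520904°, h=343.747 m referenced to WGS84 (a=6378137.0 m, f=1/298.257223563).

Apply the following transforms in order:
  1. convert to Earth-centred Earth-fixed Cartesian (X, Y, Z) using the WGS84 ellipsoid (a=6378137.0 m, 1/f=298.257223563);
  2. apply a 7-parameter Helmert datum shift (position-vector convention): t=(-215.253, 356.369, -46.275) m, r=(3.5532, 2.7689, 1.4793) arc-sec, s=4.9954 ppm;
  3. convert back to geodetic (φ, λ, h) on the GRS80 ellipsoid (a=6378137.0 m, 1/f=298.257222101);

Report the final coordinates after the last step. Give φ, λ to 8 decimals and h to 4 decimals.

start: φ=-70.519243°, λ=62.520904°, h=343.747 m
→ ECEF (a=6378137.000, f=1/298.257223563): X=984458.1561, Y=1892812.2888, Z=-5990930.1945
→ Helmert 7p (PV): X=984153.8232, Y=1893288.3763, Z=-5990987.0056
→ geod (Bowring, a=6378137.000): φ=-70.51703005°, λ=62.53405256°, h=491.3563 m

φ=-70.51703005°, λ=62.53405256°, h=491.3563 m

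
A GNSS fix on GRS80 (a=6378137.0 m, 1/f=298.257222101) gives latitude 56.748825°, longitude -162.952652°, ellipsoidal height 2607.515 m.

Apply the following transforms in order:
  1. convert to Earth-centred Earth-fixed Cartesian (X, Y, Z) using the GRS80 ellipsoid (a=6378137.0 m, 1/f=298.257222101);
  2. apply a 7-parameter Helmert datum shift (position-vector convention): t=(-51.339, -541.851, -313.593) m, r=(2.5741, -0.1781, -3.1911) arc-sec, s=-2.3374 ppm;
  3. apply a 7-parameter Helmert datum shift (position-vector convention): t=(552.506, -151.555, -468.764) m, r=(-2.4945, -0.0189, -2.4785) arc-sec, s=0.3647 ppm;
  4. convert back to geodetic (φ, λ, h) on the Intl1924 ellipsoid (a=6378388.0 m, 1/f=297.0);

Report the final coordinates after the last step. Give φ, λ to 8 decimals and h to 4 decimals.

start: φ=56.748825°, λ=-162.952652°, h=2607.515 m
→ ECEF (a=6378137.000, f=1/298.257222101): X=-3352762.9870, Y=-1028072.9066, Z=5312795.6403
→ Helmert 7p (PV): X=-3352826.9818, Y=-1028626.7858, Z=5312453.9043
→ Helmert 7p (PV): X=-3352288.5454, Y=-1028674.1809, Z=5311999.2104
→ geod (Bowring, a=6378388.000): φ=56.74773935°, λ=-162.94098646°, h=1602.2956 m

φ=56.74773935°, λ=-162.94098646°, h=1602.2956 m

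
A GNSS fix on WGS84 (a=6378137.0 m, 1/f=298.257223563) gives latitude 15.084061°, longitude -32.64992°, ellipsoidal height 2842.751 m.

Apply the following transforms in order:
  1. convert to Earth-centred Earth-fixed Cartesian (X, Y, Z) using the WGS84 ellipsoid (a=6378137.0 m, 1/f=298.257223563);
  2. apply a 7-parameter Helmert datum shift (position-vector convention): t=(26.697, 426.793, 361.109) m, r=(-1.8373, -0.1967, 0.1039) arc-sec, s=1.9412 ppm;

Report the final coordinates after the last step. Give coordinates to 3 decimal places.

X=5188771.836 m, Y=-3324270.107 m, Z=1650221.373 m

start: φ=15.084061°, λ=-32.649920°, h=2842.751 m
→ ECEF (a=6378137.000, f=1/298.257223563): X=5188734.9652, Y=-3324707.7560, Z=1649822.4981
→ Helmert 7p (PV): X=5188771.8360, Y=-3324270.1074, Z=1650221.3727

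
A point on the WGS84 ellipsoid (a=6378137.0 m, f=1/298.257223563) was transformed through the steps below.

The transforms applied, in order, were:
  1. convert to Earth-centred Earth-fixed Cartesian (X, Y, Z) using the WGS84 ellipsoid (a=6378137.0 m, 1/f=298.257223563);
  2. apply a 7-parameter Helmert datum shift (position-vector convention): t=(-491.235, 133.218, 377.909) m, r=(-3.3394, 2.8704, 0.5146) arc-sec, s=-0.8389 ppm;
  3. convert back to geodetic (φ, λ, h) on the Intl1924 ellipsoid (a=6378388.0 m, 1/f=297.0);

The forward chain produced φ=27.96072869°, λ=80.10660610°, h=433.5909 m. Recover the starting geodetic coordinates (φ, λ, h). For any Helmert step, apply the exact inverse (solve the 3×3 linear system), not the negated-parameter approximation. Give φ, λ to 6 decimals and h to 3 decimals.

φ=27.958288°, λ=80.101643°, h=451.703 m

start: φ=27.960729°, λ=80.106606°, h=433.591 m
→ ECEF (a=6378388.000, f=1/297.0): X=968761.8882, Y=5554536.5226, Z=2972906.8486
→ Helmert⁻¹: X=969226.4262, Y=5554357.4195, Z=2972634.8454
→ geod (Bowring, a=6378137.000): φ=27.95828800°, λ=80.10164300°, h=451.7030 m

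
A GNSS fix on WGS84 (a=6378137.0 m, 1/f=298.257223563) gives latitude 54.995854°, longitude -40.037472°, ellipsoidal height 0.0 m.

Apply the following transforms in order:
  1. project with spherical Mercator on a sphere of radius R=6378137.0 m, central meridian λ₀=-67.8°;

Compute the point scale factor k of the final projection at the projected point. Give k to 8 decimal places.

start: φ=54.995854°, λ=-40.037472°, h=0.000 m
→ into merc (λ₀=-67.8°): φ=54.99585400°, λ−λ₀=27.76252800°
scale k = 1.74326665

1.74326665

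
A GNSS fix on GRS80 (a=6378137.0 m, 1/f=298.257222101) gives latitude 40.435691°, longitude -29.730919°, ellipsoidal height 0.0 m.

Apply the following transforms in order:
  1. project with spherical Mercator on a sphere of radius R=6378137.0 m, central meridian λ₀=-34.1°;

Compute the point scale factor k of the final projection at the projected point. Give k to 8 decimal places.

start: φ=40.435691°, λ=-29.730919°, h=0.000 m
→ into merc (λ₀=-34.1°): φ=40.43569100°, λ−λ₀=4.36908100°
scale k = 1.31382836

1.31382836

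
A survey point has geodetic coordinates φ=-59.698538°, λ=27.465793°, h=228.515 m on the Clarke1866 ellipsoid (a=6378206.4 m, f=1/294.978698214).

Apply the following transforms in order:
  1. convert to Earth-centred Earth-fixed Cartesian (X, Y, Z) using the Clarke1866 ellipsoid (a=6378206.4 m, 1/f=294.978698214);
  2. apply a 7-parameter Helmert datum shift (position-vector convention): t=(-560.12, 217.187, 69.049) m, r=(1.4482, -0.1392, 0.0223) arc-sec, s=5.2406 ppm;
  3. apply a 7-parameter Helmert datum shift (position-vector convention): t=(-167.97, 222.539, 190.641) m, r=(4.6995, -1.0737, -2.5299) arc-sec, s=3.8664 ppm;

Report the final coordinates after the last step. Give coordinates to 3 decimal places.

X=2862077.106 m, Y=1488652.602 m, Z=-5483336.326 m

start: φ=-59.698538°, λ=27.465793°, h=228.515 m
→ ECEF (a=6378206.400, f=1/294.978698214): X=2862728.7882, Y=1488070.6819, Z=-5483607.2657
→ Helmert 7p (PV): X=2862187.2104, Y=1488334.4778, Z=-5483554.5742
→ Helmert 7p (PV): X=2862077.1062, Y=1488652.6024, Z=-5483336.3258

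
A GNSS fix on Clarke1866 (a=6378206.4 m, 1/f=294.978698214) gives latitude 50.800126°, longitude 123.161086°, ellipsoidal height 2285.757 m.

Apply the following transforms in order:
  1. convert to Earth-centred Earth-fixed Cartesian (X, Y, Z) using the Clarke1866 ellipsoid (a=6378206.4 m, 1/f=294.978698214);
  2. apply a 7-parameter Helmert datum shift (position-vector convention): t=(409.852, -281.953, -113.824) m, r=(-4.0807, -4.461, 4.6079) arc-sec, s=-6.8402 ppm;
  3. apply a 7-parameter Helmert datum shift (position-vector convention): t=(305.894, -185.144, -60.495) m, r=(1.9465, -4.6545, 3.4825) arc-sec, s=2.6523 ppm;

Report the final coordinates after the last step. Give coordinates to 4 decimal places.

start: φ=50.800126°, λ=123.161086°, h=2285.757 m
→ ECEF (a=6378206.400, f=1/294.978698214): X=-2210332.2654, Y=3382753.8911, Z=4921088.5588
→ Helmert 7p (PV): X=-2210089.2939, Y=3382496.7786, Z=4920826.3467
→ Helmert 7p (PV): X=-2209957.4127, Y=3382236.8541, Z=4920760.9513

X=-2209957.4127 m, Y=3382236.8541 m, Z=4920760.9513 m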